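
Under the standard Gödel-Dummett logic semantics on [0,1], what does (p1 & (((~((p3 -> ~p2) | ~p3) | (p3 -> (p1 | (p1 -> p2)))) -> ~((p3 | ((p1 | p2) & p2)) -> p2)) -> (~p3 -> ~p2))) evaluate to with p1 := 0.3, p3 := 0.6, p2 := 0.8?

~p2: Gödel ¬ of 0.8 = 0 (operand ≠ 0)
(p3 -> ~p2): 0.6 > 0, so result = 0
~p3: Gödel ¬ of 0.6 = 0 (operand ≠ 0)
((p3 -> ~p2) | ~p3) = max(0, 0) = 0
~((p3 -> ~p2) | ~p3): Gödel ¬ of 0 = 1 (operand is 0)
(p1 -> p2): 0.3 ≤ 0.8, so result = 1
(p1 | (p1 -> p2)) = max(0.3, 1) = 1
(p3 -> (p1 | (p1 -> p2))): 0.6 ≤ 1, so result = 1
(~((p3 -> ~p2) | ~p3) | (p3 -> (p1 | (p1 -> p2)))) = max(1, 1) = 1
(p1 | p2) = max(0.3, 0.8) = 0.8
((p1 | p2) & p2) = min(0.8, 0.8) = 0.8
(p3 | ((p1 | p2) & p2)) = max(0.6, 0.8) = 0.8
((p3 | ((p1 | p2) & p2)) -> p2): 0.8 ≤ 0.8, so result = 1
~((p3 | ((p1 | p2) & p2)) -> p2): Gödel ¬ of 1 = 0 (operand ≠ 0)
((~((p3 -> ~p2) | ~p3) | (p3 -> (p1 | (p1 -> p2)))) -> ~((p3 | ((p1 | p2) & p2)) -> p2)): 1 > 0, so result = 0
~p3: Gödel ¬ of 0.6 = 0 (operand ≠ 0)
~p2: Gödel ¬ of 0.8 = 0 (operand ≠ 0)
(~p3 -> ~p2): 0 ≤ 0, so result = 1
(((~((p3 -> ~p2) | ~p3) | (p3 -> (p1 | (p1 -> p2)))) -> ~((p3 | ((p1 | p2) & p2)) -> p2)) -> (~p3 -> ~p2)): 0 ≤ 1, so result = 1
(p1 & (((~((p3 -> ~p2) | ~p3) | (p3 -> (p1 | (p1 -> p2)))) -> ~((p3 | ((p1 | p2) & p2)) -> p2)) -> (~p3 -> ~p2))) = min(0.3, 1) = 0.3

0.30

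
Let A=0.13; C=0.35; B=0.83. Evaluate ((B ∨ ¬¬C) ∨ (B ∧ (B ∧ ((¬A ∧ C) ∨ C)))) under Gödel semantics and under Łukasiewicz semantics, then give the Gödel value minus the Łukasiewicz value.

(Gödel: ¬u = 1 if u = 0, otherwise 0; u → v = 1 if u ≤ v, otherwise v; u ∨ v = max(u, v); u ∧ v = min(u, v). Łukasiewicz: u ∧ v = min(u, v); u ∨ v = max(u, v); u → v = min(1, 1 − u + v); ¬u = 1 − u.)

Gödel evaluation:
  ¬C: Gödel ¬ of 0.35 = 0 (operand ≠ 0)
  ¬¬C: Gödel ¬ of 0 = 1 (operand is 0)
  (B ∨ ¬¬C) = max(0.83, 1) = 1
  ¬A: Gödel ¬ of 0.13 = 0 (operand ≠ 0)
  (¬A ∧ C) = min(0, 0.35) = 0
  ((¬A ∧ C) ∨ C) = max(0, 0.35) = 0.35
  (B ∧ ((¬A ∧ C) ∨ C)) = min(0.83, 0.35) = 0.35
  (B ∧ (B ∧ ((¬A ∧ C) ∨ C))) = min(0.83, 0.35) = 0.35
  ((B ∨ ¬¬C) ∨ (B ∧ (B ∧ ((¬A ∧ C) ∨ C)))) = max(1, 0.35) = 1
  Gödel value = 1
Łukasiewicz evaluation:
  ¬C: Łukasiewicz ¬ gives 1 − 0.35 = 0.65
  ¬¬C: Łukasiewicz ¬ gives 1 − 0.65 = 0.35
  (B ∨ ¬¬C) = max(0.83, 0.35) = 0.83
  ¬A: Łukasiewicz ¬ gives 1 − 0.13 = 0.87
  (¬A ∧ C) = min(0.87, 0.35) = 0.35
  ((¬A ∧ C) ∨ C) = max(0.35, 0.35) = 0.35
  (B ∧ ((¬A ∧ C) ∨ C)) = min(0.83, 0.35) = 0.35
  (B ∧ (B ∧ ((¬A ∧ C) ∨ C))) = min(0.83, 0.35) = 0.35
  ((B ∨ ¬¬C) ∨ (B ∧ (B ∧ ((¬A ∧ C) ∨ C)))) = max(0.83, 0.35) = 0.83
  Łukasiewicz value = 0.83
Difference: 1 − 0.83 = 0.17

0.17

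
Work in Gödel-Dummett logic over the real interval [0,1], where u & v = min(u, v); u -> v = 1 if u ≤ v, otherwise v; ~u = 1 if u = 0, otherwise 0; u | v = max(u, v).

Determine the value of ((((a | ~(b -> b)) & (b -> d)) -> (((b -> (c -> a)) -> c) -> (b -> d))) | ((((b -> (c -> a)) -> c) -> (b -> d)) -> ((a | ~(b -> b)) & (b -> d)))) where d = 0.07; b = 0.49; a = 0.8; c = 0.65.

(b -> b): 0.49 ≤ 0.49, so result = 1
~(b -> b): Gödel ¬ of 1 = 0 (operand ≠ 0)
(a | ~(b -> b)) = max(0.8, 0) = 0.8
(b -> d): 0.49 > 0.07, so result = 0.07
((a | ~(b -> b)) & (b -> d)) = min(0.8, 0.07) = 0.07
(c -> a): 0.65 ≤ 0.8, so result = 1
(b -> (c -> a)): 0.49 ≤ 1, so result = 1
((b -> (c -> a)) -> c): 1 > 0.65, so result = 0.65
(b -> d): 0.49 > 0.07, so result = 0.07
(((b -> (c -> a)) -> c) -> (b -> d)): 0.65 > 0.07, so result = 0.07
(((a | ~(b -> b)) & (b -> d)) -> (((b -> (c -> a)) -> c) -> (b -> d))): 0.07 ≤ 0.07, so result = 1
(c -> a): 0.65 ≤ 0.8, so result = 1
(b -> (c -> a)): 0.49 ≤ 1, so result = 1
((b -> (c -> a)) -> c): 1 > 0.65, so result = 0.65
(b -> d): 0.49 > 0.07, so result = 0.07
(((b -> (c -> a)) -> c) -> (b -> d)): 0.65 > 0.07, so result = 0.07
(b -> b): 0.49 ≤ 0.49, so result = 1
~(b -> b): Gödel ¬ of 1 = 0 (operand ≠ 0)
(a | ~(b -> b)) = max(0.8, 0) = 0.8
(b -> d): 0.49 > 0.07, so result = 0.07
((a | ~(b -> b)) & (b -> d)) = min(0.8, 0.07) = 0.07
((((b -> (c -> a)) -> c) -> (b -> d)) -> ((a | ~(b -> b)) & (b -> d))): 0.07 ≤ 0.07, so result = 1
((((a | ~(b -> b)) & (b -> d)) -> (((b -> (c -> a)) -> c) -> (b -> d))) | ((((b -> (c -> a)) -> c) -> (b -> d)) -> ((a | ~(b -> b)) & (b -> d)))) = max(1, 1) = 1

1.00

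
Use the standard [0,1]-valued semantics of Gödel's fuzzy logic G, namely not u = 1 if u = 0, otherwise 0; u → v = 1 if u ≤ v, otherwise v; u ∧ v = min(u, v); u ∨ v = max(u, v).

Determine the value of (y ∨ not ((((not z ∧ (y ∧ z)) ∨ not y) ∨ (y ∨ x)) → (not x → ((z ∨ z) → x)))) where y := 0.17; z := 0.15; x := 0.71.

0.17

not z: Gödel ¬ of 0.15 = 0 (operand ≠ 0)
(y ∧ z) = min(0.17, 0.15) = 0.15
(not z ∧ (y ∧ z)) = min(0, 0.15) = 0
not y: Gödel ¬ of 0.17 = 0 (operand ≠ 0)
((not z ∧ (y ∧ z)) ∨ not y) = max(0, 0) = 0
(y ∨ x) = max(0.17, 0.71) = 0.71
(((not z ∧ (y ∧ z)) ∨ not y) ∨ (y ∨ x)) = max(0, 0.71) = 0.71
not x: Gödel ¬ of 0.71 = 0 (operand ≠ 0)
(z ∨ z) = max(0.15, 0.15) = 0.15
((z ∨ z) → x): 0.15 ≤ 0.71, so result = 1
(not x → ((z ∨ z) → x)): 0 ≤ 1, so result = 1
((((not z ∧ (y ∧ z)) ∨ not y) ∨ (y ∨ x)) → (not x → ((z ∨ z) → x))): 0.71 ≤ 1, so result = 1
not ((((not z ∧ (y ∧ z)) ∨ not y) ∨ (y ∨ x)) → (not x → ((z ∨ z) → x))): Gödel ¬ of 1 = 0 (operand ≠ 0)
(y ∨ not ((((not z ∧ (y ∧ z)) ∨ not y) ∨ (y ∨ x)) → (not x → ((z ∨ z) → x)))) = max(0.17, 0) = 0.17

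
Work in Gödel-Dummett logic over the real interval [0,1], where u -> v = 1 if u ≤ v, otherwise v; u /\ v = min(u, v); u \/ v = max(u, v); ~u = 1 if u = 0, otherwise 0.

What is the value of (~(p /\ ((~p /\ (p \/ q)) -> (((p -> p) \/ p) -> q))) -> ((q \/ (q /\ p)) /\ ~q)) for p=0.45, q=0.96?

1.00

~p: Gödel ¬ of 0.45 = 0 (operand ≠ 0)
(p \/ q) = max(0.45, 0.96) = 0.96
(~p /\ (p \/ q)) = min(0, 0.96) = 0
(p -> p): 0.45 ≤ 0.45, so result = 1
((p -> p) \/ p) = max(1, 0.45) = 1
(((p -> p) \/ p) -> q): 1 > 0.96, so result = 0.96
((~p /\ (p \/ q)) -> (((p -> p) \/ p) -> q)): 0 ≤ 0.96, so result = 1
(p /\ ((~p /\ (p \/ q)) -> (((p -> p) \/ p) -> q))) = min(0.45, 1) = 0.45
~(p /\ ((~p /\ (p \/ q)) -> (((p -> p) \/ p) -> q))): Gödel ¬ of 0.45 = 0 (operand ≠ 0)
(q /\ p) = min(0.96, 0.45) = 0.45
(q \/ (q /\ p)) = max(0.96, 0.45) = 0.96
~q: Gödel ¬ of 0.96 = 0 (operand ≠ 0)
((q \/ (q /\ p)) /\ ~q) = min(0.96, 0) = 0
(~(p /\ ((~p /\ (p \/ q)) -> (((p -> p) \/ p) -> q))) -> ((q \/ (q /\ p)) /\ ~q)): 0 ≤ 0, so result = 1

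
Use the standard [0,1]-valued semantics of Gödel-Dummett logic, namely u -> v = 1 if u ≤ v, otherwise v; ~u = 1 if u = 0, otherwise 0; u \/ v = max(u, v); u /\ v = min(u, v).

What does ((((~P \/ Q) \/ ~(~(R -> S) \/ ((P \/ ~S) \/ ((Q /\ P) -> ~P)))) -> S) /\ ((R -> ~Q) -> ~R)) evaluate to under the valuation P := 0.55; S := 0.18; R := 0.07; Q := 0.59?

0.18

~P: Gödel ¬ of 0.55 = 0 (operand ≠ 0)
(~P \/ Q) = max(0, 0.59) = 0.59
(R -> S): 0.07 ≤ 0.18, so result = 1
~(R -> S): Gödel ¬ of 1 = 0 (operand ≠ 0)
~S: Gödel ¬ of 0.18 = 0 (operand ≠ 0)
(P \/ ~S) = max(0.55, 0) = 0.55
(Q /\ P) = min(0.59, 0.55) = 0.55
~P: Gödel ¬ of 0.55 = 0 (operand ≠ 0)
((Q /\ P) -> ~P): 0.55 > 0, so result = 0
((P \/ ~S) \/ ((Q /\ P) -> ~P)) = max(0.55, 0) = 0.55
(~(R -> S) \/ ((P \/ ~S) \/ ((Q /\ P) -> ~P))) = max(0, 0.55) = 0.55
~(~(R -> S) \/ ((P \/ ~S) \/ ((Q /\ P) -> ~P))): Gödel ¬ of 0.55 = 0 (operand ≠ 0)
((~P \/ Q) \/ ~(~(R -> S) \/ ((P \/ ~S) \/ ((Q /\ P) -> ~P)))) = max(0.59, 0) = 0.59
(((~P \/ Q) \/ ~(~(R -> S) \/ ((P \/ ~S) \/ ((Q /\ P) -> ~P)))) -> S): 0.59 > 0.18, so result = 0.18
~Q: Gödel ¬ of 0.59 = 0 (operand ≠ 0)
(R -> ~Q): 0.07 > 0, so result = 0
~R: Gödel ¬ of 0.07 = 0 (operand ≠ 0)
((R -> ~Q) -> ~R): 0 ≤ 0, so result = 1
((((~P \/ Q) \/ ~(~(R -> S) \/ ((P \/ ~S) \/ ((Q /\ P) -> ~P)))) -> S) /\ ((R -> ~Q) -> ~R)) = min(0.18, 1) = 0.18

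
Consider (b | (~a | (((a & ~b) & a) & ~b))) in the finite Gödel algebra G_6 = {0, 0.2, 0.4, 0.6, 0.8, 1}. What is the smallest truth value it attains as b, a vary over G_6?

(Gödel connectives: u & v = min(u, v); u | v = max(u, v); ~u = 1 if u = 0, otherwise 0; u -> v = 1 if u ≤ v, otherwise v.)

The minimum is attained at b = 0, a = 0.2:
  ~a: Gödel ¬ of 0.2 = 0 (operand ≠ 0)
  ~b: Gödel ¬ of 0 = 1 (operand is 0)
  (a & ~b) = min(0.2, 1) = 0.2
  ((a & ~b) & a) = min(0.2, 0.2) = 0.2
  ~b: Gödel ¬ of 0 = 1 (operand is 0)
  (((a & ~b) & a) & ~b) = min(0.2, 1) = 0.2
  (~a | (((a & ~b) & a) & ~b)) = max(0, 0.2) = 0.2
  (b | (~a | (((a & ~b) & a) & ~b))) = max(0, 0.2) = 0.2
Checking all 36 assignments confirms none give a value below 0.20.

0.20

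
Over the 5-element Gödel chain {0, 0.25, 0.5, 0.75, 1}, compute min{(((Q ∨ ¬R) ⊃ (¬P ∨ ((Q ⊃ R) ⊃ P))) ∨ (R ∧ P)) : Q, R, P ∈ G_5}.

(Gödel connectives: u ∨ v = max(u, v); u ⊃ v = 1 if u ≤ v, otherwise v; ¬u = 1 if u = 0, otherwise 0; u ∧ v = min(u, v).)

0.25

The minimum is attained at Q = 0, R = 0, P = 0.25:
  ¬R: Gödel ¬ of 0 = 1 (operand is 0)
  (Q ∨ ¬R) = max(0, 1) = 1
  ¬P: Gödel ¬ of 0.25 = 0 (operand ≠ 0)
  (Q ⊃ R): 0 ≤ 0, so result = 1
  ((Q ⊃ R) ⊃ P): 1 > 0.25, so result = 0.25
  (¬P ∨ ((Q ⊃ R) ⊃ P)) = max(0, 0.25) = 0.25
  ((Q ∨ ¬R) ⊃ (¬P ∨ ((Q ⊃ R) ⊃ P))): 1 > 0.25, so result = 0.25
  (R ∧ P) = min(0, 0.25) = 0
  (((Q ∨ ¬R) ⊃ (¬P ∨ ((Q ⊃ R) ⊃ P))) ∨ (R ∧ P)) = max(0.25, 0) = 0.25
Checking all 125 assignments confirms none give a value below 0.25.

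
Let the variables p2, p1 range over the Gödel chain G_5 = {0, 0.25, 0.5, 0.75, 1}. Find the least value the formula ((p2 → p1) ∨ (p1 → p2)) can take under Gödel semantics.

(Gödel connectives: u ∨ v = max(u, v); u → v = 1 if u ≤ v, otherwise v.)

1.00

Every assignment gives 1. For instance at p2 = 0, p1 = 0:
  (p2 → p1): 0 ≤ 0, so result = 1
  (p1 → p2): 0 ≤ 0, so result = 1
  ((p2 → p1) ∨ (p1 → p2)) = max(1, 1) = 1
All 25 assignments give value 1 — the formula is a G_5-tautology.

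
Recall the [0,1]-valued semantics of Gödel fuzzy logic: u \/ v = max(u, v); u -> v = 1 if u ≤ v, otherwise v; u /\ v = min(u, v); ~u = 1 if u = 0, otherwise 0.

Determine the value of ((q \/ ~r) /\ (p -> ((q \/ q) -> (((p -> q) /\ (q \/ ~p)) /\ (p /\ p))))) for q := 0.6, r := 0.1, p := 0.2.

~r: Gödel ¬ of 0.1 = 0 (operand ≠ 0)
(q \/ ~r) = max(0.6, 0) = 0.6
(q \/ q) = max(0.6, 0.6) = 0.6
(p -> q): 0.2 ≤ 0.6, so result = 1
~p: Gödel ¬ of 0.2 = 0 (operand ≠ 0)
(q \/ ~p) = max(0.6, 0) = 0.6
((p -> q) /\ (q \/ ~p)) = min(1, 0.6) = 0.6
(p /\ p) = min(0.2, 0.2) = 0.2
(((p -> q) /\ (q \/ ~p)) /\ (p /\ p)) = min(0.6, 0.2) = 0.2
((q \/ q) -> (((p -> q) /\ (q \/ ~p)) /\ (p /\ p))): 0.6 > 0.2, so result = 0.2
(p -> ((q \/ q) -> (((p -> q) /\ (q \/ ~p)) /\ (p /\ p)))): 0.2 ≤ 0.2, so result = 1
((q \/ ~r) /\ (p -> ((q \/ q) -> (((p -> q) /\ (q \/ ~p)) /\ (p /\ p))))) = min(0.6, 1) = 0.6

0.60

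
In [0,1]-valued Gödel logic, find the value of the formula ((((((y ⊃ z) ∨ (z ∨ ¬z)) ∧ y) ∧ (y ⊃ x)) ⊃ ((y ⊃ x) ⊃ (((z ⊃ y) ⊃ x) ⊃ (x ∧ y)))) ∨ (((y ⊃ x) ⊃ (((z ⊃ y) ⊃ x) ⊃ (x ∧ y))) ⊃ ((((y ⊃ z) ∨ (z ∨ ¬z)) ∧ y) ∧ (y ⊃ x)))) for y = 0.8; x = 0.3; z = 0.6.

(y ⊃ z): 0.8 > 0.6, so result = 0.6
¬z: Gödel ¬ of 0.6 = 0 (operand ≠ 0)
(z ∨ ¬z) = max(0.6, 0) = 0.6
((y ⊃ z) ∨ (z ∨ ¬z)) = max(0.6, 0.6) = 0.6
(((y ⊃ z) ∨ (z ∨ ¬z)) ∧ y) = min(0.6, 0.8) = 0.6
(y ⊃ x): 0.8 > 0.3, so result = 0.3
((((y ⊃ z) ∨ (z ∨ ¬z)) ∧ y) ∧ (y ⊃ x)) = min(0.6, 0.3) = 0.3
(y ⊃ x): 0.8 > 0.3, so result = 0.3
(z ⊃ y): 0.6 ≤ 0.8, so result = 1
((z ⊃ y) ⊃ x): 1 > 0.3, so result = 0.3
(x ∧ y) = min(0.3, 0.8) = 0.3
(((z ⊃ y) ⊃ x) ⊃ (x ∧ y)): 0.3 ≤ 0.3, so result = 1
((y ⊃ x) ⊃ (((z ⊃ y) ⊃ x) ⊃ (x ∧ y))): 0.3 ≤ 1, so result = 1
(((((y ⊃ z) ∨ (z ∨ ¬z)) ∧ y) ∧ (y ⊃ x)) ⊃ ((y ⊃ x) ⊃ (((z ⊃ y) ⊃ x) ⊃ (x ∧ y)))): 0.3 ≤ 1, so result = 1
(y ⊃ x): 0.8 > 0.3, so result = 0.3
(z ⊃ y): 0.6 ≤ 0.8, so result = 1
((z ⊃ y) ⊃ x): 1 > 0.3, so result = 0.3
(x ∧ y) = min(0.3, 0.8) = 0.3
(((z ⊃ y) ⊃ x) ⊃ (x ∧ y)): 0.3 ≤ 0.3, so result = 1
((y ⊃ x) ⊃ (((z ⊃ y) ⊃ x) ⊃ (x ∧ y))): 0.3 ≤ 1, so result = 1
(y ⊃ z): 0.8 > 0.6, so result = 0.6
¬z: Gödel ¬ of 0.6 = 0 (operand ≠ 0)
(z ∨ ¬z) = max(0.6, 0) = 0.6
((y ⊃ z) ∨ (z ∨ ¬z)) = max(0.6, 0.6) = 0.6
(((y ⊃ z) ∨ (z ∨ ¬z)) ∧ y) = min(0.6, 0.8) = 0.6
(y ⊃ x): 0.8 > 0.3, so result = 0.3
((((y ⊃ z) ∨ (z ∨ ¬z)) ∧ y) ∧ (y ⊃ x)) = min(0.6, 0.3) = 0.3
(((y ⊃ x) ⊃ (((z ⊃ y) ⊃ x) ⊃ (x ∧ y))) ⊃ ((((y ⊃ z) ∨ (z ∨ ¬z)) ∧ y) ∧ (y ⊃ x))): 1 > 0.3, so result = 0.3
((((((y ⊃ z) ∨ (z ∨ ¬z)) ∧ y) ∧ (y ⊃ x)) ⊃ ((y ⊃ x) ⊃ (((z ⊃ y) ⊃ x) ⊃ (x ∧ y)))) ∨ (((y ⊃ x) ⊃ (((z ⊃ y) ⊃ x) ⊃ (x ∧ y))) ⊃ ((((y ⊃ z) ∨ (z ∨ ¬z)) ∧ y) ∧ (y ⊃ x)))) = max(1, 0.3) = 1

1.00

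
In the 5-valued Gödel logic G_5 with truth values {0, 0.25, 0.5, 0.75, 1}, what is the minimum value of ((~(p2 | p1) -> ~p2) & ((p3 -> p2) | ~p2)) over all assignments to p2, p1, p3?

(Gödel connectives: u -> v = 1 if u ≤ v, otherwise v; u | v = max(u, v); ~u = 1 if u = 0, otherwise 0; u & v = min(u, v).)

0.25

The minimum is attained at p2 = 0.25, p1 = 0, p3 = 0.5:
  (p2 | p1) = max(0.25, 0) = 0.25
  ~(p2 | p1): Gödel ¬ of 0.25 = 0 (operand ≠ 0)
  ~p2: Gödel ¬ of 0.25 = 0 (operand ≠ 0)
  (~(p2 | p1) -> ~p2): 0 ≤ 0, so result = 1
  (p3 -> p2): 0.5 > 0.25, so result = 0.25
  ~p2: Gödel ¬ of 0.25 = 0 (operand ≠ 0)
  ((p3 -> p2) | ~p2) = max(0.25, 0) = 0.25
  ((~(p2 | p1) -> ~p2) & ((p3 -> p2) | ~p2)) = min(1, 0.25) = 0.25
Checking all 125 assignments confirms none give a value below 0.25.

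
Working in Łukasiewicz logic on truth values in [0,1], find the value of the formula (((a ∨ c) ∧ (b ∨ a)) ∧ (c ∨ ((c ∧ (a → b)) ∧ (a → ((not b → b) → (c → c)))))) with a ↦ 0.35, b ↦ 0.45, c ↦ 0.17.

(a ∨ c) = max(0.35, 0.17) = 0.35
(b ∨ a) = max(0.45, 0.35) = 0.45
((a ∨ c) ∧ (b ∨ a)) = min(0.35, 0.45) = 0.35
(a → b): min(1, 1 − 0.35 + 0.45) = 1
(c ∧ (a → b)) = min(0.17, 1) = 0.17
not b: Łukasiewicz ¬ gives 1 − 0.45 = 0.55
(not b → b): min(1, 1 − 0.55 + 0.45) = 0.9
(c → c): min(1, 1 − 0.17 + 0.17) = 1
((not b → b) → (c → c)): min(1, 1 − 0.9 + 1) = 1
(a → ((not b → b) → (c → c))): min(1, 1 − 0.35 + 1) = 1
((c ∧ (a → b)) ∧ (a → ((not b → b) → (c → c)))) = min(0.17, 1) = 0.17
(c ∨ ((c ∧ (a → b)) ∧ (a → ((not b → b) → (c → c))))) = max(0.17, 0.17) = 0.17
(((a ∨ c) ∧ (b ∨ a)) ∧ (c ∨ ((c ∧ (a → b)) ∧ (a → ((not b → b) → (c → c)))))) = min(0.35, 0.17) = 0.17

0.17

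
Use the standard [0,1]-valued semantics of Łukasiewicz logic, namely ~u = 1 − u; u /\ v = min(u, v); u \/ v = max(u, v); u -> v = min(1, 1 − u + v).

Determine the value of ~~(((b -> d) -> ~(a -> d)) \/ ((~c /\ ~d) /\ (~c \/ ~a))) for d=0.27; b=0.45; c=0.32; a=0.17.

(b -> d): min(1, 1 − 0.45 + 0.27) = 0.82
(a -> d): min(1, 1 − 0.17 + 0.27) = 1
~(a -> d): Łukasiewicz ¬ gives 1 − 1 = 0
((b -> d) -> ~(a -> d)): min(1, 1 − 0.82 + 0) = 0.18
~c: Łukasiewicz ¬ gives 1 − 0.32 = 0.68
~d: Łukasiewicz ¬ gives 1 − 0.27 = 0.73
(~c /\ ~d) = min(0.68, 0.73) = 0.68
~c: Łukasiewicz ¬ gives 1 − 0.32 = 0.68
~a: Łukasiewicz ¬ gives 1 − 0.17 = 0.83
(~c \/ ~a) = max(0.68, 0.83) = 0.83
((~c /\ ~d) /\ (~c \/ ~a)) = min(0.68, 0.83) = 0.68
(((b -> d) -> ~(a -> d)) \/ ((~c /\ ~d) /\ (~c \/ ~a))) = max(0.18, 0.68) = 0.68
~(((b -> d) -> ~(a -> d)) \/ ((~c /\ ~d) /\ (~c \/ ~a))): Łukasiewicz ¬ gives 1 − 0.68 = 0.32
~~(((b -> d) -> ~(a -> d)) \/ ((~c /\ ~d) /\ (~c \/ ~a))): Łukasiewicz ¬ gives 1 − 0.32 = 0.68

0.68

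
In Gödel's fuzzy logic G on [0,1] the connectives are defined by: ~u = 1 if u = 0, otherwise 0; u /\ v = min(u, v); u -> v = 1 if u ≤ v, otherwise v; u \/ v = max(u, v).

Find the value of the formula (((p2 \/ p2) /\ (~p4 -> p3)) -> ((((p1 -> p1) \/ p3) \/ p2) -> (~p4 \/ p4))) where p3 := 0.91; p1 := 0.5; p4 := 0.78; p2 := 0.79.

(p2 \/ p2) = max(0.79, 0.79) = 0.79
~p4: Gödel ¬ of 0.78 = 0 (operand ≠ 0)
(~p4 -> p3): 0 ≤ 0.91, so result = 1
((p2 \/ p2) /\ (~p4 -> p3)) = min(0.79, 1) = 0.79
(p1 -> p1): 0.5 ≤ 0.5, so result = 1
((p1 -> p1) \/ p3) = max(1, 0.91) = 1
(((p1 -> p1) \/ p3) \/ p2) = max(1, 0.79) = 1
~p4: Gödel ¬ of 0.78 = 0 (operand ≠ 0)
(~p4 \/ p4) = max(0, 0.78) = 0.78
((((p1 -> p1) \/ p3) \/ p2) -> (~p4 \/ p4)): 1 > 0.78, so result = 0.78
(((p2 \/ p2) /\ (~p4 -> p3)) -> ((((p1 -> p1) \/ p3) \/ p2) -> (~p4 \/ p4))): 0.79 > 0.78, so result = 0.78

0.78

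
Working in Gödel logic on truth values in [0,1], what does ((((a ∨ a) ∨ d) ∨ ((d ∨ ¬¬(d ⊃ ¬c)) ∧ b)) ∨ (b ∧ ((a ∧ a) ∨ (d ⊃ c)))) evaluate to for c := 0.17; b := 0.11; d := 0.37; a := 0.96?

0.96

(a ∨ a) = max(0.96, 0.96) = 0.96
((a ∨ a) ∨ d) = max(0.96, 0.37) = 0.96
¬c: Gödel ¬ of 0.17 = 0 (operand ≠ 0)
(d ⊃ ¬c): 0.37 > 0, so result = 0
¬(d ⊃ ¬c): Gödel ¬ of 0 = 1 (operand is 0)
¬¬(d ⊃ ¬c): Gödel ¬ of 1 = 0 (operand ≠ 0)
(d ∨ ¬¬(d ⊃ ¬c)) = max(0.37, 0) = 0.37
((d ∨ ¬¬(d ⊃ ¬c)) ∧ b) = min(0.37, 0.11) = 0.11
(((a ∨ a) ∨ d) ∨ ((d ∨ ¬¬(d ⊃ ¬c)) ∧ b)) = max(0.96, 0.11) = 0.96
(a ∧ a) = min(0.96, 0.96) = 0.96
(d ⊃ c): 0.37 > 0.17, so result = 0.17
((a ∧ a) ∨ (d ⊃ c)) = max(0.96, 0.17) = 0.96
(b ∧ ((a ∧ a) ∨ (d ⊃ c))) = min(0.11, 0.96) = 0.11
((((a ∨ a) ∨ d) ∨ ((d ∨ ¬¬(d ⊃ ¬c)) ∧ b)) ∨ (b ∧ ((a ∧ a) ∨ (d ⊃ c)))) = max(0.96, 0.11) = 0.96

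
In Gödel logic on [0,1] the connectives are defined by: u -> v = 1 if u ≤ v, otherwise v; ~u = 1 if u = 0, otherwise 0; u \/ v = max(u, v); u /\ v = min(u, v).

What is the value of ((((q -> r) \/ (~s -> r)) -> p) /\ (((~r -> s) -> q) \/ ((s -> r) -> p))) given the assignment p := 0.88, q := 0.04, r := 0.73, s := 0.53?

0.88

(q -> r): 0.04 ≤ 0.73, so result = 1
~s: Gödel ¬ of 0.53 = 0 (operand ≠ 0)
(~s -> r): 0 ≤ 0.73, so result = 1
((q -> r) \/ (~s -> r)) = max(1, 1) = 1
(((q -> r) \/ (~s -> r)) -> p): 1 > 0.88, so result = 0.88
~r: Gödel ¬ of 0.73 = 0 (operand ≠ 0)
(~r -> s): 0 ≤ 0.53, so result = 1
((~r -> s) -> q): 1 > 0.04, so result = 0.04
(s -> r): 0.53 ≤ 0.73, so result = 1
((s -> r) -> p): 1 > 0.88, so result = 0.88
(((~r -> s) -> q) \/ ((s -> r) -> p)) = max(0.04, 0.88) = 0.88
((((q -> r) \/ (~s -> r)) -> p) /\ (((~r -> s) -> q) \/ ((s -> r) -> p))) = min(0.88, 0.88) = 0.88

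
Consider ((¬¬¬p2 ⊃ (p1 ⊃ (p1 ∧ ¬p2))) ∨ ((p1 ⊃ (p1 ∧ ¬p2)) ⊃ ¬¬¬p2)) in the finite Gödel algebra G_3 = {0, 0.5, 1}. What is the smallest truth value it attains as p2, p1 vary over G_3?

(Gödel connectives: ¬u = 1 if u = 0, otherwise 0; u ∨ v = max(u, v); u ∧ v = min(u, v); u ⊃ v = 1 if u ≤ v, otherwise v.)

Every assignment gives 1. For instance at p2 = 0, p1 = 0:
  ¬p2: Gödel ¬ of 0 = 1 (operand is 0)
  ¬¬p2: Gödel ¬ of 1 = 0 (operand ≠ 0)
  ¬¬¬p2: Gödel ¬ of 0 = 1 (operand is 0)
  ¬p2: Gödel ¬ of 0 = 1 (operand is 0)
  (p1 ∧ ¬p2) = min(0, 1) = 0
  (p1 ⊃ (p1 ∧ ¬p2)): 0 ≤ 0, so result = 1
  (¬¬¬p2 ⊃ (p1 ⊃ (p1 ∧ ¬p2))): 1 ≤ 1, so result = 1
  ¬p2: Gödel ¬ of 0 = 1 (operand is 0)
  (p1 ∧ ¬p2) = min(0, 1) = 0
  (p1 ⊃ (p1 ∧ ¬p2)): 0 ≤ 0, so result = 1
  ¬p2: Gödel ¬ of 0 = 1 (operand is 0)
  ¬¬p2: Gödel ¬ of 1 = 0 (operand ≠ 0)
  ¬¬¬p2: Gödel ¬ of 0 = 1 (operand is 0)
  ((p1 ⊃ (p1 ∧ ¬p2)) ⊃ ¬¬¬p2): 1 ≤ 1, so result = 1
  ((¬¬¬p2 ⊃ (p1 ⊃ (p1 ∧ ¬p2))) ∨ ((p1 ⊃ (p1 ∧ ¬p2)) ⊃ ¬¬¬p2)) = max(1, 1) = 1
All 9 assignments give value 1 — the formula is a G_3-tautology.

1.00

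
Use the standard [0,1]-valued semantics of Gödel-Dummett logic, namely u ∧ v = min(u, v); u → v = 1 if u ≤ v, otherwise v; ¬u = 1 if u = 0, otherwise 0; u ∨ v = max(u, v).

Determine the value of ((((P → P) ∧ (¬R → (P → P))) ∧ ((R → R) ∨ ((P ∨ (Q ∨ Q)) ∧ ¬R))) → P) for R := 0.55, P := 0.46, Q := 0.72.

(P → P): 0.46 ≤ 0.46, so result = 1
¬R: Gödel ¬ of 0.55 = 0 (operand ≠ 0)
(P → P): 0.46 ≤ 0.46, so result = 1
(¬R → (P → P)): 0 ≤ 1, so result = 1
((P → P) ∧ (¬R → (P → P))) = min(1, 1) = 1
(R → R): 0.55 ≤ 0.55, so result = 1
(Q ∨ Q) = max(0.72, 0.72) = 0.72
(P ∨ (Q ∨ Q)) = max(0.46, 0.72) = 0.72
¬R: Gödel ¬ of 0.55 = 0 (operand ≠ 0)
((P ∨ (Q ∨ Q)) ∧ ¬R) = min(0.72, 0) = 0
((R → R) ∨ ((P ∨ (Q ∨ Q)) ∧ ¬R)) = max(1, 0) = 1
(((P → P) ∧ (¬R → (P → P))) ∧ ((R → R) ∨ ((P ∨ (Q ∨ Q)) ∧ ¬R))) = min(1, 1) = 1
((((P → P) ∧ (¬R → (P → P))) ∧ ((R → R) ∨ ((P ∨ (Q ∨ Q)) ∧ ¬R))) → P): 1 > 0.46, so result = 0.46

0.46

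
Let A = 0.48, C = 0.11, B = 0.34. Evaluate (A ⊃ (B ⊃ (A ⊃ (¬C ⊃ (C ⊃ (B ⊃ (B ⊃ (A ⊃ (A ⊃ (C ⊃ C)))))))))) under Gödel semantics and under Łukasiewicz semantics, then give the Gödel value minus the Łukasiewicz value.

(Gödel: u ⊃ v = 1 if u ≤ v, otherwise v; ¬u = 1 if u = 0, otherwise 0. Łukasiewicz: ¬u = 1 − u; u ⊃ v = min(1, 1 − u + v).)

Gödel evaluation:
  ¬C: Gödel ¬ of 0.11 = 0 (operand ≠ 0)
  (C ⊃ C): 0.11 ≤ 0.11, so result = 1
  (A ⊃ (C ⊃ C)): 0.48 ≤ 1, so result = 1
  (A ⊃ (A ⊃ (C ⊃ C))): 0.48 ≤ 1, so result = 1
  (B ⊃ (A ⊃ (A ⊃ (C ⊃ C)))): 0.34 ≤ 1, so result = 1
  (B ⊃ (B ⊃ (A ⊃ (A ⊃ (C ⊃ C))))): 0.34 ≤ 1, so result = 1
  (C ⊃ (B ⊃ (B ⊃ (A ⊃ (A ⊃ (C ⊃ C)))))): 0.11 ≤ 1, so result = 1
  (¬C ⊃ (C ⊃ (B ⊃ (B ⊃ (A ⊃ (A ⊃ (C ⊃ C))))))): 0 ≤ 1, so result = 1
  (A ⊃ (¬C ⊃ (C ⊃ (B ⊃ (B ⊃ (A ⊃ (A ⊃ (C ⊃ C)))))))): 0.48 ≤ 1, so result = 1
  (B ⊃ (A ⊃ (¬C ⊃ (C ⊃ (B ⊃ (B ⊃ (A ⊃ (A ⊃ (C ⊃ C))))))))): 0.34 ≤ 1, so result = 1
  (A ⊃ (B ⊃ (A ⊃ (¬C ⊃ (C ⊃ (B ⊃ (B ⊃ (A ⊃ (A ⊃ (C ⊃ C)))))))))): 0.48 ≤ 1, so result = 1
  Gödel value = 1
Łukasiewicz evaluation:
  ¬C: Łukasiewicz ¬ gives 1 − 0.11 = 0.89
  (C ⊃ C): min(1, 1 − 0.11 + 0.11) = 1
  (A ⊃ (C ⊃ C)): min(1, 1 − 0.48 + 1) = 1
  (A ⊃ (A ⊃ (C ⊃ C))): min(1, 1 − 0.48 + 1) = 1
  (B ⊃ (A ⊃ (A ⊃ (C ⊃ C)))): min(1, 1 − 0.34 + 1) = 1
  (B ⊃ (B ⊃ (A ⊃ (A ⊃ (C ⊃ C))))): min(1, 1 − 0.34 + 1) = 1
  (C ⊃ (B ⊃ (B ⊃ (A ⊃ (A ⊃ (C ⊃ C)))))): min(1, 1 − 0.11 + 1) = 1
  (¬C ⊃ (C ⊃ (B ⊃ (B ⊃ (A ⊃ (A ⊃ (C ⊃ C))))))): min(1, 1 − 0.89 + 1) = 1
  (A ⊃ (¬C ⊃ (C ⊃ (B ⊃ (B ⊃ (A ⊃ (A ⊃ (C ⊃ C)))))))): min(1, 1 − 0.48 + 1) = 1
  (B ⊃ (A ⊃ (¬C ⊃ (C ⊃ (B ⊃ (B ⊃ (A ⊃ (A ⊃ (C ⊃ C))))))))): min(1, 1 − 0.34 + 1) = 1
  (A ⊃ (B ⊃ (A ⊃ (¬C ⊃ (C ⊃ (B ⊃ (B ⊃ (A ⊃ (A ⊃ (C ⊃ C)))))))))): min(1, 1 − 0.48 + 1) = 1
  Łukasiewicz value = 1
Difference: 1 − 1 = 0.00

0.00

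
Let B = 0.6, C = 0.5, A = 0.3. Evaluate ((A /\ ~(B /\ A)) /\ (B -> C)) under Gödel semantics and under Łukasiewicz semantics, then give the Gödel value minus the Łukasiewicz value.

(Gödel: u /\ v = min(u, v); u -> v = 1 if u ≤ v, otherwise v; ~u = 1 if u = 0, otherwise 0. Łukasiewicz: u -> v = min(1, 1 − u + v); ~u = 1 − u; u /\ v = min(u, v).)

Gödel evaluation:
  (B /\ A) = min(0.6, 0.3) = 0.3
  ~(B /\ A): Gödel ¬ of 0.3 = 0 (operand ≠ 0)
  (A /\ ~(B /\ A)) = min(0.3, 0) = 0
  (B -> C): 0.6 > 0.5, so result = 0.5
  ((A /\ ~(B /\ A)) /\ (B -> C)) = min(0, 0.5) = 0
  Gödel value = 0
Łukasiewicz evaluation:
  (B /\ A) = min(0.6, 0.3) = 0.3
  ~(B /\ A): Łukasiewicz ¬ gives 1 − 0.3 = 0.7
  (A /\ ~(B /\ A)) = min(0.3, 0.7) = 0.3
  (B -> C): min(1, 1 − 0.6 + 0.5) = 0.9
  ((A /\ ~(B /\ A)) /\ (B -> C)) = min(0.3, 0.9) = 0.3
  Łukasiewicz value = 0.3
Difference: 0 − 0.3 = -0.30

-0.30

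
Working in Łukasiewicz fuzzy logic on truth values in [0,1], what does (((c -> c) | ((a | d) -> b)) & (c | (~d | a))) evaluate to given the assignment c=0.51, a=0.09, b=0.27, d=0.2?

0.80

(c -> c): min(1, 1 − 0.51 + 0.51) = 1
(a | d) = max(0.09, 0.2) = 0.2
((a | d) -> b): min(1, 1 − 0.2 + 0.27) = 1
((c -> c) | ((a | d) -> b)) = max(1, 1) = 1
~d: Łukasiewicz ¬ gives 1 − 0.2 = 0.8
(~d | a) = max(0.8, 0.09) = 0.8
(c | (~d | a)) = max(0.51, 0.8) = 0.8
(((c -> c) | ((a | d) -> b)) & (c | (~d | a))) = min(1, 0.8) = 0.8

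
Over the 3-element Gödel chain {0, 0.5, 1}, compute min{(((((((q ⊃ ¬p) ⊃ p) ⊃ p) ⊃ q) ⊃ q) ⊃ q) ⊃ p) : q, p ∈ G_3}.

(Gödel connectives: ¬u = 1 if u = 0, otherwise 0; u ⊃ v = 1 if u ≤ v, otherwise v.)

The minimum is attained at q = 0.5, p = 0:
  ¬p: Gödel ¬ of 0 = 1 (operand is 0)
  (q ⊃ ¬p): 0.5 ≤ 1, so result = 1
  ((q ⊃ ¬p) ⊃ p): 1 > 0, so result = 0
  (((q ⊃ ¬p) ⊃ p) ⊃ p): 0 ≤ 0, so result = 1
  ((((q ⊃ ¬p) ⊃ p) ⊃ p) ⊃ q): 1 > 0.5, so result = 0.5
  (((((q ⊃ ¬p) ⊃ p) ⊃ p) ⊃ q) ⊃ q): 0.5 ≤ 0.5, so result = 1
  ((((((q ⊃ ¬p) ⊃ p) ⊃ p) ⊃ q) ⊃ q) ⊃ q): 1 > 0.5, so result = 0.5
  (((((((q ⊃ ¬p) ⊃ p) ⊃ p) ⊃ q) ⊃ q) ⊃ q) ⊃ p): 0.5 > 0, so result = 0
Checking all 9 assignments confirms none give a value below 0.00.

0.00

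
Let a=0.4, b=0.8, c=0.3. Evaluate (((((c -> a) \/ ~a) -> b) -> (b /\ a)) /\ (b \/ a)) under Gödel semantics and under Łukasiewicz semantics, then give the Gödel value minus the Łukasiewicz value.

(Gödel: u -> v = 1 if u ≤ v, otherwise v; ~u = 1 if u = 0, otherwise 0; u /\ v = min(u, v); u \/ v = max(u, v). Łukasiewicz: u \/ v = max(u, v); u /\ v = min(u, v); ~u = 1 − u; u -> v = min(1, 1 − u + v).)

-0.20

Gödel evaluation:
  (c -> a): 0.3 ≤ 0.4, so result = 1
  ~a: Gödel ¬ of 0.4 = 0 (operand ≠ 0)
  ((c -> a) \/ ~a) = max(1, 0) = 1
  (((c -> a) \/ ~a) -> b): 1 > 0.8, so result = 0.8
  (b /\ a) = min(0.8, 0.4) = 0.4
  ((((c -> a) \/ ~a) -> b) -> (b /\ a)): 0.8 > 0.4, so result = 0.4
  (b \/ a) = max(0.8, 0.4) = 0.8
  (((((c -> a) \/ ~a) -> b) -> (b /\ a)) /\ (b \/ a)) = min(0.4, 0.8) = 0.4
  Gödel value = 0.4
Łukasiewicz evaluation:
  (c -> a): min(1, 1 − 0.3 + 0.4) = 1
  ~a: Łukasiewicz ¬ gives 1 − 0.4 = 0.6
  ((c -> a) \/ ~a) = max(1, 0.6) = 1
  (((c -> a) \/ ~a) -> b): min(1, 1 − 1 + 0.8) = 0.8
  (b /\ a) = min(0.8, 0.4) = 0.4
  ((((c -> a) \/ ~a) -> b) -> (b /\ a)): min(1, 1 − 0.8 + 0.4) = 0.6
  (b \/ a) = max(0.8, 0.4) = 0.8
  (((((c -> a) \/ ~a) -> b) -> (b /\ a)) /\ (b \/ a)) = min(0.6, 0.8) = 0.6
  Łukasiewicz value = 0.6
Difference: 0.4 − 0.6 = -0.20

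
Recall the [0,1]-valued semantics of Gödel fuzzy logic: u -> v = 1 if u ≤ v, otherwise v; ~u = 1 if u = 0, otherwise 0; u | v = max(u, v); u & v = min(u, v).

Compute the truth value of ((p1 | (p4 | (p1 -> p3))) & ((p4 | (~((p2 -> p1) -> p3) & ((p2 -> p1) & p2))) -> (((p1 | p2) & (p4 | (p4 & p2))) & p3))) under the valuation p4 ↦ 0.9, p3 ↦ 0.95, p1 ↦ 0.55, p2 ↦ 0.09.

0.55

(p1 -> p3): 0.55 ≤ 0.95, so result = 1
(p4 | (p1 -> p3)) = max(0.9, 1) = 1
(p1 | (p4 | (p1 -> p3))) = max(0.55, 1) = 1
(p2 -> p1): 0.09 ≤ 0.55, so result = 1
((p2 -> p1) -> p3): 1 > 0.95, so result = 0.95
~((p2 -> p1) -> p3): Gödel ¬ of 0.95 = 0 (operand ≠ 0)
(p2 -> p1): 0.09 ≤ 0.55, so result = 1
((p2 -> p1) & p2) = min(1, 0.09) = 0.09
(~((p2 -> p1) -> p3) & ((p2 -> p1) & p2)) = min(0, 0.09) = 0
(p4 | (~((p2 -> p1) -> p3) & ((p2 -> p1) & p2))) = max(0.9, 0) = 0.9
(p1 | p2) = max(0.55, 0.09) = 0.55
(p4 & p2) = min(0.9, 0.09) = 0.09
(p4 | (p4 & p2)) = max(0.9, 0.09) = 0.9
((p1 | p2) & (p4 | (p4 & p2))) = min(0.55, 0.9) = 0.55
(((p1 | p2) & (p4 | (p4 & p2))) & p3) = min(0.55, 0.95) = 0.55
((p4 | (~((p2 -> p1) -> p3) & ((p2 -> p1) & p2))) -> (((p1 | p2) & (p4 | (p4 & p2))) & p3)): 0.9 > 0.55, so result = 0.55
((p1 | (p4 | (p1 -> p3))) & ((p4 | (~((p2 -> p1) -> p3) & ((p2 -> p1) & p2))) -> (((p1 | p2) & (p4 | (p4 & p2))) & p3))) = min(1, 0.55) = 0.55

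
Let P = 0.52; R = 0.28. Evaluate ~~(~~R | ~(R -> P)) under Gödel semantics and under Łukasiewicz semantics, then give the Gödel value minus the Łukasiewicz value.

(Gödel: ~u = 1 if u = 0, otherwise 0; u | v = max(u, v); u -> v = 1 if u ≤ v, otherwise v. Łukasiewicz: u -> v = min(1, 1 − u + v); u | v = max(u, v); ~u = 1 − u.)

0.72

Gödel evaluation:
  ~R: Gödel ¬ of 0.28 = 0 (operand ≠ 0)
  ~~R: Gödel ¬ of 0 = 1 (operand is 0)
  (R -> P): 0.28 ≤ 0.52, so result = 1
  ~(R -> P): Gödel ¬ of 1 = 0 (operand ≠ 0)
  (~~R | ~(R -> P)) = max(1, 0) = 1
  ~(~~R | ~(R -> P)): Gödel ¬ of 1 = 0 (operand ≠ 0)
  ~~(~~R | ~(R -> P)): Gödel ¬ of 0 = 1 (operand is 0)
  Gödel value = 1
Łukasiewicz evaluation:
  ~R: Łukasiewicz ¬ gives 1 − 0.28 = 0.72
  ~~R: Łukasiewicz ¬ gives 1 − 0.72 = 0.28
  (R -> P): min(1, 1 − 0.28 + 0.52) = 1
  ~(R -> P): Łukasiewicz ¬ gives 1 − 1 = 0
  (~~R | ~(R -> P)) = max(0.28, 0) = 0.28
  ~(~~R | ~(R -> P)): Łukasiewicz ¬ gives 1 − 0.28 = 0.72
  ~~(~~R | ~(R -> P)): Łukasiewicz ¬ gives 1 − 0.72 = 0.28
  Łukasiewicz value = 0.28
Difference: 1 − 0.28 = 0.72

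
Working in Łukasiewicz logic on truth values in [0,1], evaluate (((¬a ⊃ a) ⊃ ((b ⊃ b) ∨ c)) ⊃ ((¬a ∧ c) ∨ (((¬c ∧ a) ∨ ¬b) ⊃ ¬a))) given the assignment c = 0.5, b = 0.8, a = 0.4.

¬a: Łukasiewicz ¬ gives 1 − 0.4 = 0.6
(¬a ⊃ a): min(1, 1 − 0.6 + 0.4) = 0.8
(b ⊃ b): min(1, 1 − 0.8 + 0.8) = 1
((b ⊃ b) ∨ c) = max(1, 0.5) = 1
((¬a ⊃ a) ⊃ ((b ⊃ b) ∨ c)): min(1, 1 − 0.8 + 1) = 1
¬a: Łukasiewicz ¬ gives 1 − 0.4 = 0.6
(¬a ∧ c) = min(0.6, 0.5) = 0.5
¬c: Łukasiewicz ¬ gives 1 − 0.5 = 0.5
(¬c ∧ a) = min(0.5, 0.4) = 0.4
¬b: Łukasiewicz ¬ gives 1 − 0.8 = 0.2
((¬c ∧ a) ∨ ¬b) = max(0.4, 0.2) = 0.4
¬a: Łukasiewicz ¬ gives 1 − 0.4 = 0.6
(((¬c ∧ a) ∨ ¬b) ⊃ ¬a): min(1, 1 − 0.4 + 0.6) = 1
((¬a ∧ c) ∨ (((¬c ∧ a) ∨ ¬b) ⊃ ¬a)) = max(0.5, 1) = 1
(((¬a ⊃ a) ⊃ ((b ⊃ b) ∨ c)) ⊃ ((¬a ∧ c) ∨ (((¬c ∧ a) ∨ ¬b) ⊃ ¬a))): min(1, 1 − 1 + 1) = 1

1.00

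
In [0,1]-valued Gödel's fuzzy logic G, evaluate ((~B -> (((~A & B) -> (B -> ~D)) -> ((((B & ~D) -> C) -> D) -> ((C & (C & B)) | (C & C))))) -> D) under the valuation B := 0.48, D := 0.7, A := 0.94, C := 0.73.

0.70

~B: Gödel ¬ of 0.48 = 0 (operand ≠ 0)
~A: Gödel ¬ of 0.94 = 0 (operand ≠ 0)
(~A & B) = min(0, 0.48) = 0
~D: Gödel ¬ of 0.7 = 0 (operand ≠ 0)
(B -> ~D): 0.48 > 0, so result = 0
((~A & B) -> (B -> ~D)): 0 ≤ 0, so result = 1
~D: Gödel ¬ of 0.7 = 0 (operand ≠ 0)
(B & ~D) = min(0.48, 0) = 0
((B & ~D) -> C): 0 ≤ 0.73, so result = 1
(((B & ~D) -> C) -> D): 1 > 0.7, so result = 0.7
(C & B) = min(0.73, 0.48) = 0.48
(C & (C & B)) = min(0.73, 0.48) = 0.48
(C & C) = min(0.73, 0.73) = 0.73
((C & (C & B)) | (C & C)) = max(0.48, 0.73) = 0.73
((((B & ~D) -> C) -> D) -> ((C & (C & B)) | (C & C))): 0.7 ≤ 0.73, so result = 1
(((~A & B) -> (B -> ~D)) -> ((((B & ~D) -> C) -> D) -> ((C & (C & B)) | (C & C)))): 1 ≤ 1, so result = 1
(~B -> (((~A & B) -> (B -> ~D)) -> ((((B & ~D) -> C) -> D) -> ((C & (C & B)) | (C & C))))): 0 ≤ 1, so result = 1
((~B -> (((~A & B) -> (B -> ~D)) -> ((((B & ~D) -> C) -> D) -> ((C & (C & B)) | (C & C))))) -> D): 1 > 0.7, so result = 0.7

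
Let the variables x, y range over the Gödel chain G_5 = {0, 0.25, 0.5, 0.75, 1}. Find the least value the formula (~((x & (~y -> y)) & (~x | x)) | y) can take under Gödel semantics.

The minimum is attained at x = 0.25, y = 0.25:
  ~y: Gödel ¬ of 0.25 = 0 (operand ≠ 0)
  (~y -> y): 0 ≤ 0.25, so result = 1
  (x & (~y -> y)) = min(0.25, 1) = 0.25
  ~x: Gödel ¬ of 0.25 = 0 (operand ≠ 0)
  (~x | x) = max(0, 0.25) = 0.25
  ((x & (~y -> y)) & (~x | x)) = min(0.25, 0.25) = 0.25
  ~((x & (~y -> y)) & (~x | x)): Gödel ¬ of 0.25 = 0 (operand ≠ 0)
  (~((x & (~y -> y)) & (~x | x)) | y) = max(0, 0.25) = 0.25
Checking all 25 assignments confirms none give a value below 0.25.

0.25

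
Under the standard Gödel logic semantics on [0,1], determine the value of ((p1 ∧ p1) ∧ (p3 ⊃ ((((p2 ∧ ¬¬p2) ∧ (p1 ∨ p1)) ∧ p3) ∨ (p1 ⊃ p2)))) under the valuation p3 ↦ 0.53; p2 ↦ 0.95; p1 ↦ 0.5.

(p1 ∧ p1) = min(0.5, 0.5) = 0.5
¬p2: Gödel ¬ of 0.95 = 0 (operand ≠ 0)
¬¬p2: Gödel ¬ of 0 = 1 (operand is 0)
(p2 ∧ ¬¬p2) = min(0.95, 1) = 0.95
(p1 ∨ p1) = max(0.5, 0.5) = 0.5
((p2 ∧ ¬¬p2) ∧ (p1 ∨ p1)) = min(0.95, 0.5) = 0.5
(((p2 ∧ ¬¬p2) ∧ (p1 ∨ p1)) ∧ p3) = min(0.5, 0.53) = 0.5
(p1 ⊃ p2): 0.5 ≤ 0.95, so result = 1
((((p2 ∧ ¬¬p2) ∧ (p1 ∨ p1)) ∧ p3) ∨ (p1 ⊃ p2)) = max(0.5, 1) = 1
(p3 ⊃ ((((p2 ∧ ¬¬p2) ∧ (p1 ∨ p1)) ∧ p3) ∨ (p1 ⊃ p2))): 0.53 ≤ 1, so result = 1
((p1 ∧ p1) ∧ (p3 ⊃ ((((p2 ∧ ¬¬p2) ∧ (p1 ∨ p1)) ∧ p3) ∨ (p1 ⊃ p2)))) = min(0.5, 1) = 0.5

0.50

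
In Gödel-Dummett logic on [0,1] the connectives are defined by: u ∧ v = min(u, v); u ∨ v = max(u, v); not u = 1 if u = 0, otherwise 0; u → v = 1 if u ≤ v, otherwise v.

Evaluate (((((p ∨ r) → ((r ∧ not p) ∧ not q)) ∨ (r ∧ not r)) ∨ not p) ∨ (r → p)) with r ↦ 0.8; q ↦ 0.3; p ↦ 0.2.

0.20

(p ∨ r) = max(0.2, 0.8) = 0.8
not p: Gödel ¬ of 0.2 = 0 (operand ≠ 0)
(r ∧ not p) = min(0.8, 0) = 0
not q: Gödel ¬ of 0.3 = 0 (operand ≠ 0)
((r ∧ not p) ∧ not q) = min(0, 0) = 0
((p ∨ r) → ((r ∧ not p) ∧ not q)): 0.8 > 0, so result = 0
not r: Gödel ¬ of 0.8 = 0 (operand ≠ 0)
(r ∧ not r) = min(0.8, 0) = 0
(((p ∨ r) → ((r ∧ not p) ∧ not q)) ∨ (r ∧ not r)) = max(0, 0) = 0
not p: Gödel ¬ of 0.2 = 0 (operand ≠ 0)
((((p ∨ r) → ((r ∧ not p) ∧ not q)) ∨ (r ∧ not r)) ∨ not p) = max(0, 0) = 0
(r → p): 0.8 > 0.2, so result = 0.2
(((((p ∨ r) → ((r ∧ not p) ∧ not q)) ∨ (r ∧ not r)) ∨ not p) ∨ (r → p)) = max(0, 0.2) = 0.2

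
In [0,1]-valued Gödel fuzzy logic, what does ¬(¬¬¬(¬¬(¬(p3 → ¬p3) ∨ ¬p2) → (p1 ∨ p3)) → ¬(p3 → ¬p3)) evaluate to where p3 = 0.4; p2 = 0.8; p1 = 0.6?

¬p3: Gödel ¬ of 0.4 = 0 (operand ≠ 0)
(p3 → ¬p3): 0.4 > 0, so result = 0
¬(p3 → ¬p3): Gödel ¬ of 0 = 1 (operand is 0)
¬p2: Gödel ¬ of 0.8 = 0 (operand ≠ 0)
(¬(p3 → ¬p3) ∨ ¬p2) = max(1, 0) = 1
¬(¬(p3 → ¬p3) ∨ ¬p2): Gödel ¬ of 1 = 0 (operand ≠ 0)
¬¬(¬(p3 → ¬p3) ∨ ¬p2): Gödel ¬ of 0 = 1 (operand is 0)
(p1 ∨ p3) = max(0.6, 0.4) = 0.6
(¬¬(¬(p3 → ¬p3) ∨ ¬p2) → (p1 ∨ p3)): 1 > 0.6, so result = 0.6
¬(¬¬(¬(p3 → ¬p3) ∨ ¬p2) → (p1 ∨ p3)): Gödel ¬ of 0.6 = 0 (operand ≠ 0)
¬¬(¬¬(¬(p3 → ¬p3) ∨ ¬p2) → (p1 ∨ p3)): Gödel ¬ of 0 = 1 (operand is 0)
¬¬¬(¬¬(¬(p3 → ¬p3) ∨ ¬p2) → (p1 ∨ p3)): Gödel ¬ of 1 = 0 (operand ≠ 0)
¬p3: Gödel ¬ of 0.4 = 0 (operand ≠ 0)
(p3 → ¬p3): 0.4 > 0, so result = 0
¬(p3 → ¬p3): Gödel ¬ of 0 = 1 (operand is 0)
(¬¬¬(¬¬(¬(p3 → ¬p3) ∨ ¬p2) → (p1 ∨ p3)) → ¬(p3 → ¬p3)): 0 ≤ 1, so result = 1
¬(¬¬¬(¬¬(¬(p3 → ¬p3) ∨ ¬p2) → (p1 ∨ p3)) → ¬(p3 → ¬p3)): Gödel ¬ of 1 = 0 (operand ≠ 0)

0.00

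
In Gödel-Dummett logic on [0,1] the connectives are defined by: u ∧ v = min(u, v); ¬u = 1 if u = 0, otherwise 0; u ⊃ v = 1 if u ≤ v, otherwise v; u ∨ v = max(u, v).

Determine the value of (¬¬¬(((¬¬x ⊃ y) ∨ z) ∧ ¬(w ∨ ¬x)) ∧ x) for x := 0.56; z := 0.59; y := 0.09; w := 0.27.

0.56

¬x: Gödel ¬ of 0.56 = 0 (operand ≠ 0)
¬¬x: Gödel ¬ of 0 = 1 (operand is 0)
(¬¬x ⊃ y): 1 > 0.09, so result = 0.09
((¬¬x ⊃ y) ∨ z) = max(0.09, 0.59) = 0.59
¬x: Gödel ¬ of 0.56 = 0 (operand ≠ 0)
(w ∨ ¬x) = max(0.27, 0) = 0.27
¬(w ∨ ¬x): Gödel ¬ of 0.27 = 0 (operand ≠ 0)
(((¬¬x ⊃ y) ∨ z) ∧ ¬(w ∨ ¬x)) = min(0.59, 0) = 0
¬(((¬¬x ⊃ y) ∨ z) ∧ ¬(w ∨ ¬x)): Gödel ¬ of 0 = 1 (operand is 0)
¬¬(((¬¬x ⊃ y) ∨ z) ∧ ¬(w ∨ ¬x)): Gödel ¬ of 1 = 0 (operand ≠ 0)
¬¬¬(((¬¬x ⊃ y) ∨ z) ∧ ¬(w ∨ ¬x)): Gödel ¬ of 0 = 1 (operand is 0)
(¬¬¬(((¬¬x ⊃ y) ∨ z) ∧ ¬(w ∨ ¬x)) ∧ x) = min(1, 0.56) = 0.56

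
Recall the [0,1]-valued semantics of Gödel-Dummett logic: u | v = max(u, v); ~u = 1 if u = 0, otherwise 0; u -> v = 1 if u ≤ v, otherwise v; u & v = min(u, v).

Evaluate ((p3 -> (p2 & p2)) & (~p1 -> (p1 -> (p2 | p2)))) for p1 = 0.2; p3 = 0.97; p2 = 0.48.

0.48

(p2 & p2) = min(0.48, 0.48) = 0.48
(p3 -> (p2 & p2)): 0.97 > 0.48, so result = 0.48
~p1: Gödel ¬ of 0.2 = 0 (operand ≠ 0)
(p2 | p2) = max(0.48, 0.48) = 0.48
(p1 -> (p2 | p2)): 0.2 ≤ 0.48, so result = 1
(~p1 -> (p1 -> (p2 | p2))): 0 ≤ 1, so result = 1
((p3 -> (p2 & p2)) & (~p1 -> (p1 -> (p2 | p2)))) = min(0.48, 1) = 0.48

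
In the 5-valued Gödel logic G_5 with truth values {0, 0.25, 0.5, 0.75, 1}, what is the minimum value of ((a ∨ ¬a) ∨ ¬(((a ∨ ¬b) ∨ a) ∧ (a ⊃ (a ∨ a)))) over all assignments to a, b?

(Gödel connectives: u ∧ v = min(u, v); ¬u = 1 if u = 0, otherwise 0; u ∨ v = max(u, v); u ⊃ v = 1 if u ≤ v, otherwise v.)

The minimum is attained at a = 0.25, b = 0:
  ¬a: Gödel ¬ of 0.25 = 0 (operand ≠ 0)
  (a ∨ ¬a) = max(0.25, 0) = 0.25
  ¬b: Gödel ¬ of 0 = 1 (operand is 0)
  (a ∨ ¬b) = max(0.25, 1) = 1
  ((a ∨ ¬b) ∨ a) = max(1, 0.25) = 1
  (a ∨ a) = max(0.25, 0.25) = 0.25
  (a ⊃ (a ∨ a)): 0.25 ≤ 0.25, so result = 1
  (((a ∨ ¬b) ∨ a) ∧ (a ⊃ (a ∨ a))) = min(1, 1) = 1
  ¬(((a ∨ ¬b) ∨ a) ∧ (a ⊃ (a ∨ a))): Gödel ¬ of 1 = 0 (operand ≠ 0)
  ((a ∨ ¬a) ∨ ¬(((a ∨ ¬b) ∨ a) ∧ (a ⊃ (a ∨ a)))) = max(0.25, 0) = 0.25
Checking all 25 assignments confirms none give a value below 0.25.

0.25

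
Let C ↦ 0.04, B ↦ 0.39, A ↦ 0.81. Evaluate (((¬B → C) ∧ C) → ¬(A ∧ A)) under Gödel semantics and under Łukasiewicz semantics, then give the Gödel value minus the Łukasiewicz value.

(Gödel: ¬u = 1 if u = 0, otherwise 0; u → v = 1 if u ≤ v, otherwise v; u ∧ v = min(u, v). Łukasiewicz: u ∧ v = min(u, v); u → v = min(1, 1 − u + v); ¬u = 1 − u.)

Gödel evaluation:
  ¬B: Gödel ¬ of 0.39 = 0 (operand ≠ 0)
  (¬B → C): 0 ≤ 0.04, so result = 1
  ((¬B → C) ∧ C) = min(1, 0.04) = 0.04
  (A ∧ A) = min(0.81, 0.81) = 0.81
  ¬(A ∧ A): Gödel ¬ of 0.81 = 0 (operand ≠ 0)
  (((¬B → C) ∧ C) → ¬(A ∧ A)): 0.04 > 0, so result = 0
  Gödel value = 0
Łukasiewicz evaluation:
  ¬B: Łukasiewicz ¬ gives 1 − 0.39 = 0.61
  (¬B → C): min(1, 1 − 0.61 + 0.04) = 0.43
  ((¬B → C) ∧ C) = min(0.43, 0.04) = 0.04
  (A ∧ A) = min(0.81, 0.81) = 0.81
  ¬(A ∧ A): Łukasiewicz ¬ gives 1 − 0.81 = 0.19
  (((¬B → C) ∧ C) → ¬(A ∧ A)): min(1, 1 − 0.04 + 0.19) = 1
  Łukasiewicz value = 1
Difference: 0 − 1 = -1.00

-1.00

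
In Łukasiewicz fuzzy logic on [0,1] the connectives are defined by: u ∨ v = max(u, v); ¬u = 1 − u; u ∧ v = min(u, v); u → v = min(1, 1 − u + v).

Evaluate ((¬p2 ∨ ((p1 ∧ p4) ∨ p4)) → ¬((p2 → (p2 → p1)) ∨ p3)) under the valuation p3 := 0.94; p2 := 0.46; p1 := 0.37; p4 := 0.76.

¬p2: Łukasiewicz ¬ gives 1 − 0.46 = 0.54
(p1 ∧ p4) = min(0.37, 0.76) = 0.37
((p1 ∧ p4) ∨ p4) = max(0.37, 0.76) = 0.76
(¬p2 ∨ ((p1 ∧ p4) ∨ p4)) = max(0.54, 0.76) = 0.76
(p2 → p1): min(1, 1 − 0.46 + 0.37) = 0.91
(p2 → (p2 → p1)): min(1, 1 − 0.46 + 0.91) = 1
((p2 → (p2 → p1)) ∨ p3) = max(1, 0.94) = 1
¬((p2 → (p2 → p1)) ∨ p3): Łukasiewicz ¬ gives 1 − 1 = 0
((¬p2 ∨ ((p1 ∧ p4) ∨ p4)) → ¬((p2 → (p2 → p1)) ∨ p3)): min(1, 1 − 0.76 + 0) = 0.24

0.24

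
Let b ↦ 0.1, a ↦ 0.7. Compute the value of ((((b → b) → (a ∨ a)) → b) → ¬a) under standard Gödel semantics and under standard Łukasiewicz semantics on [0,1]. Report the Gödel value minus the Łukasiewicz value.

-0.90

Gödel evaluation:
  (b → b): 0.1 ≤ 0.1, so result = 1
  (a ∨ a) = max(0.7, 0.7) = 0.7
  ((b → b) → (a ∨ a)): 1 > 0.7, so result = 0.7
  (((b → b) → (a ∨ a)) → b): 0.7 > 0.1, so result = 0.1
  ¬a: Gödel ¬ of 0.7 = 0 (operand ≠ 0)
  ((((b → b) → (a ∨ a)) → b) → ¬a): 0.1 > 0, so result = 0
  Gödel value = 0
Łukasiewicz evaluation:
  (b → b): min(1, 1 − 0.1 + 0.1) = 1
  (a ∨ a) = max(0.7, 0.7) = 0.7
  ((b → b) → (a ∨ a)): min(1, 1 − 1 + 0.7) = 0.7
  (((b → b) → (a ∨ a)) → b): min(1, 1 − 0.7 + 0.1) = 0.4
  ¬a: Łukasiewicz ¬ gives 1 − 0.7 = 0.3
  ((((b → b) → (a ∨ a)) → b) → ¬a): min(1, 1 − 0.4 + 0.3) = 0.9
  Łukasiewicz value = 0.9
Difference: 0 − 0.9 = -0.90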